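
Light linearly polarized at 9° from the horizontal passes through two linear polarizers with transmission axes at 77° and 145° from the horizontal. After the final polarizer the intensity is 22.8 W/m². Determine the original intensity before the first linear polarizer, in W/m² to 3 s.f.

I₀ ≈ 1160 W/m²

By Malus's law, I₁ = I₀ cos²(77° − 9°) = I₀ cos²(68°) = 0.1403 I₀.
I₂ = I₁ cos²(145° − 77°) = 0.1403 I₀ · cos²(68°) = 0.01969 I₀.
So 22.8 W/m² = 0.01969 I₀, giving I₀ = 22.8/0.01969 = 1158 W/m².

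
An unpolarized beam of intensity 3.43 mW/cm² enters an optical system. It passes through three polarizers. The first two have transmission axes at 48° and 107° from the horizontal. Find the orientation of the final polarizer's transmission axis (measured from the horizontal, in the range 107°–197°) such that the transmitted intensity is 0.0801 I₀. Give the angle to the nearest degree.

θ ≈ 146°

Unpolarized light through the first polarizer → I₁ = ½ I₀, now polarized at 48°.
I₂ = I₁ cos²(107° − 48°) = 0.5 I₀ · cos²(59°) = 0.1326 I₀.
Need I₃/I₀ = 0.0801, so cos²(θ − 107°) = 0.0801 / 0.1326 = 0.6039.
θ − 107° = arccos(√0.6039) = 39.0°, giving θ ≈ 107 + 39.0 = 146.0°.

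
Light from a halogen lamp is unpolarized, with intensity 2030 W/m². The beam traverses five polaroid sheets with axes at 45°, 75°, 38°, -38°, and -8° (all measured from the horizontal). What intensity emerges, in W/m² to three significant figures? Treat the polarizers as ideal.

Unpolarized light through the first polarizer → I₁ = 2030 W/m²/2 = 1015 W/m², polarized at 45°.
I₂ = I₁ · cos²(30°) = 1015 · 0.75 = 761.3 W/m².
I₃ = I₂ · cos²(37°) = 761.3 · 0.6378 = 485.5 W/m².
I₄ = I₃ · cos²(76°) = 485.5 · 0.05853 = 28.42 W/m².
I₅ = I₄ · cos²(30°) = 28.42 · 0.75 = 21.31 W/m².

I ≈ 21.3 W/m²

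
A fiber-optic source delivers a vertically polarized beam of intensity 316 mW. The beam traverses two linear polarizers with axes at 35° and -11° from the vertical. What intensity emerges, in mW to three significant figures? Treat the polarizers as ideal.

I₁ = 316 mW · cos²(35°) = 212 mW.
I₂ = I₁ · cos²(46°) = 212 · 0.4826 = 102.3 mW.

I ≈ 102 mW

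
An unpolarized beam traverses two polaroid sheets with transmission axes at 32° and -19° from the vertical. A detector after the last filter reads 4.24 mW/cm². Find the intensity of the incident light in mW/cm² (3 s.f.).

I₀ ≈ 21.4 mW/cm²

Unpolarized light through the first polarizer → I₁ = ½ I₀, now polarized at 32°.
I₂ = I₁ cos²(-19° − 32°) = 0.5 I₀ · cos²(51°) = 0.198 I₀.
So 4.24 mW/cm² = 0.198 I₀, giving I₀ = 4.24/0.198 = 21.41 mW/cm².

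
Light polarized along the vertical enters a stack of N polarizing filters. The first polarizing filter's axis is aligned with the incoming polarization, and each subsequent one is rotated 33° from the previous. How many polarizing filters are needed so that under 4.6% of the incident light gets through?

N = 10

First polarizer is aligned with the polarization: full transmission.
Each further stage multiplies by cos²(33°) = 0.7034.
After N polarizers: T = 0.7034^(N−1). Require T < 0.046 ⇒ N−1 > ln(0.046)/ln(0.7034) = 8.75, so N−1 ≥ 9 and N = 10.
Check: N=10 gives T = 0.04214 < 0.046; N=9 gives T = 0.0599.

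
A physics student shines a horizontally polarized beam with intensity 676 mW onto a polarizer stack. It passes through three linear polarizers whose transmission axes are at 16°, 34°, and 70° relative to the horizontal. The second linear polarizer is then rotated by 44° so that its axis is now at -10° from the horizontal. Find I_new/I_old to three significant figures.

Before rotation:
I₁ = I₀ cos²(16° − 0°) = I₀ cos²(16°) = 0.924 I₀.
I₂ = I₁ cos²(34° − 16°) = 0.924 I₀ · cos²(18°) = 0.8358 I₀.
I₃ = I₂ cos²(70° − 34°) = 0.8358 I₀ · cos²(36°) = 0.547 I₀.
After rotation:
I₁ = I₀ cos²(16° − 0°) = I₀ cos²(16°) = 0.924 I₀.
I₂ = I₁ cos²(-10° − 16°) = 0.924 I₀ · cos²(26°) = 0.7465 I₀.
I₃ = I₂ cos²(70° + 10°) = 0.7465 I₀ · cos²(80°) = 0.02251 I₀.
Ratio = 0.02251 / 0.547 = 0.04115.

I_new/I_old ≈ 0.0411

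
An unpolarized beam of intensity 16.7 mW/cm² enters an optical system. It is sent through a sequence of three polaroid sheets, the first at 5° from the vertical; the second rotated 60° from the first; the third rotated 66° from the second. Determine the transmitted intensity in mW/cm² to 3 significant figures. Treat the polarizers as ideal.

I ≈ 0.345 mW/cm²

Unpolarized light through the first polarizer → I₁ = 16.7 mW/cm²/2 = 8.35 mW/cm², polarized at 5°.
I₂ = I₁ · cos²(60°) = 8.35 · 0.25 = 2.088 mW/cm².
I₃ = I₂ · cos²(66°) = 2.088 · 0.1654 = 0.3453 mW/cm².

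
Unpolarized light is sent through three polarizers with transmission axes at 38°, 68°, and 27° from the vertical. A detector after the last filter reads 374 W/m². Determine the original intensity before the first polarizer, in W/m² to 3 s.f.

I₀ ≈ 1750 W/m²

Unpolarized light through the first polarizer → I₁ = ½ I₀, now polarized at 38°.
I₂ = I₁ cos²(68° − 38°) = 0.5 I₀ · cos²(30°) = 0.375 I₀.
I₃ = I₂ cos²(27° − 68°) = 0.375 I₀ · cos²(41°) = 0.2136 I₀.
So 374 W/m² = 0.2136 I₀, giving I₀ = 374/0.2136 = 1751 W/m².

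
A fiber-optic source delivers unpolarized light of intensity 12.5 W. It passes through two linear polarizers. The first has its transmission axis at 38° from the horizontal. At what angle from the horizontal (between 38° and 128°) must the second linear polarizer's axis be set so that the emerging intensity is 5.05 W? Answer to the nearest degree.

Unpolarized light through the first polarizer → I₁ = ½ I₀, now polarized at 38°.
Target fraction: 5.05 / 12.5 W = 0.404 of I₀.
Need I₂/I₀ = 0.404, so cos²(θ − 38°) = 0.404 / 0.5 = 0.808.
θ − 38° = arccos(√0.808) = 26.0°, giving θ ≈ 38 + 26.0 = 64.0°.

θ ≈ 64°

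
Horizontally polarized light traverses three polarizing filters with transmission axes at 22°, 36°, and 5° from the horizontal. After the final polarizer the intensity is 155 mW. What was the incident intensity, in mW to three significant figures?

I₁ = I₀ cos²(22° − 0°) = I₀ cos²(22°) = 0.8597 I₀.
I₂ = I₁ cos²(36° − 22°) = 0.8597 I₀ · cos²(14°) = 0.8094 I₀.
I₃ = I₂ cos²(5° − 36°) = 0.8094 I₀ · cos²(31°) = 0.5947 I₀.
So 155 mW = 0.5947 I₀, giving I₀ = 155/0.5947 = 260.7 mW.

I₀ ≈ 261 mW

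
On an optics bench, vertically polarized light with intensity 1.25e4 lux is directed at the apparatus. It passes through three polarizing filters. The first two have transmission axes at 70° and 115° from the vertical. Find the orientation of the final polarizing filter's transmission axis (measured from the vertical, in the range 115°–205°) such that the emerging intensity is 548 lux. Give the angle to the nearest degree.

I₁ = I₀ cos²(70° − 0°) = I₀ cos²(70°) = 0.117 I₀.
I₂ = I₁ cos²(115° − 70°) = 0.117 I₀ · cos²(45°) = 0.05849 I₀.
Target fraction: 548 / 1.25e4 lux = 0.04384 of I₀.
Need I₃/I₀ = 0.04384, so cos²(θ − 115°) = 0.04384 / 0.05849 = 0.7495.
θ − 115° = arccos(√0.7495) = 30.0°, giving θ ≈ 115 + 30.0 = 145.0°.

θ ≈ 145°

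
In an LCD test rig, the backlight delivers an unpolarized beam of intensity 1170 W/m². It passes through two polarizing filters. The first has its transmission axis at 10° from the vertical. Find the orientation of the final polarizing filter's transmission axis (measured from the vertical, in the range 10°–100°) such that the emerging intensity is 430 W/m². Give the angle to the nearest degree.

θ ≈ 41°

Unpolarized light through the first polarizer → I₁ = ½ I₀, now polarized at 10°.
Target fraction: 430 / 1170 W/m² = 0.3675 of I₀.
Need I₂/I₀ = 0.3675, so cos²(θ − 10°) = 0.3675 / 0.5 = 0.735.
θ − 10° = arccos(√0.735) = 31.0°, giving θ ≈ 10 + 31.0 = 41.0°.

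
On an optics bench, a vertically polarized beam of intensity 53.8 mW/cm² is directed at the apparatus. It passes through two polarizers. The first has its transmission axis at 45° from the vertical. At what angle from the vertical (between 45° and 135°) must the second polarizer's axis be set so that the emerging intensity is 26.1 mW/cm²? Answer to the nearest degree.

θ ≈ 55°

By Malus's law, I₁ = I₀ cos²(45° − 0°) = I₀ cos²(45°) = 0.5 I₀.
Target fraction: 26.1 / 53.8 mW/cm² = 0.4851 of I₀.
Need I₂/I₀ = 0.4851, so cos²(θ − 45°) = 0.4851 / 0.5 = 0.9703.
θ − 45° = arccos(√0.9703) = 9.9°, giving θ ≈ 45 + 9.9 = 54.9°.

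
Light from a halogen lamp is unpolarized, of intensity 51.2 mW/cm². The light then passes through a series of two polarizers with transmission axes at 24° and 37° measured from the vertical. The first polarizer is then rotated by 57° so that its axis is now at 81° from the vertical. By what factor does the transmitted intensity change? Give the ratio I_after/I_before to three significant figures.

Before rotation:
Unpolarized light through the first polarizer → I₁ = ½ I₀, now polarized at 24°.
I₂ = I₁ cos²(37° − 24°) = 0.5 I₀ · cos²(13°) = 0.4747 I₀.
After rotation:
Unpolarized light through the first polarizer → I₁ = ½ I₀, now polarized at 81°.
I₂ = I₁ cos²(37° − 81°) = 0.5 I₀ · cos²(44°) = 0.2587 I₀.
Ratio = 0.2587 / 0.4747 = 0.545.

I_new/I_old ≈ 0.545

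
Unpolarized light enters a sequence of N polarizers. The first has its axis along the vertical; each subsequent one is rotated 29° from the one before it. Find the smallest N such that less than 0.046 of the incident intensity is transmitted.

N = 10

First polarizer halves the unpolarized light: factor 1/2.
Each further stage multiplies by cos²(29°) = 0.765.
After N polarizers: T = 0.5·0.765^(N−1). Require T < 0.046 ⇒ N−1 > ln(0.046/0.5)/ln(0.765) = 8.91, so N−1 ≥ 9 and N = 10.
Check: N=10 gives T = 0.04485 < 0.046; N=9 gives T = 0.05862.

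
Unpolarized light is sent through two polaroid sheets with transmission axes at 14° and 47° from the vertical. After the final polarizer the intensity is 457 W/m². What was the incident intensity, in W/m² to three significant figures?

Unpolarized light through the first polarizer → I₁ = ½ I₀, now polarized at 14°.
I₂ = I₁ cos²(47° − 14°) = 0.5 I₀ · cos²(33°) = 0.3517 I₀.
So 457 W/m² = 0.3517 I₀, giving I₀ = 457/0.3517 = 1299 W/m².

I₀ ≈ 1300 W/m²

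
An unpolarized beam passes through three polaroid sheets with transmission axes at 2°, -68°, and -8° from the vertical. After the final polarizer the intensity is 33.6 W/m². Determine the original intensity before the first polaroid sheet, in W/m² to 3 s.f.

Unpolarized light through the first polarizer → I₁ = ½ I₀, now polarized at 2°.
I₂ = I₁ cos²(-68° − 2°) = 0.5 I₀ · cos²(70°) = 0.05849 I₀.
I₃ = I₂ cos²(-8° + 68°) = 0.05849 I₀ · cos²(60°) = 0.01462 I₀.
So 33.6 W/m² = 0.01462 I₀, giving I₀ = 33.6/0.01462 = 2298 W/m².

I₀ ≈ 2300 W/m²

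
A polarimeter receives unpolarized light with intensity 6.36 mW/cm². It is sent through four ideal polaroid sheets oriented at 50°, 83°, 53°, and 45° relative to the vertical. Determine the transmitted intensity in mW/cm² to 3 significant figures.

I ≈ 1.65 mW/cm²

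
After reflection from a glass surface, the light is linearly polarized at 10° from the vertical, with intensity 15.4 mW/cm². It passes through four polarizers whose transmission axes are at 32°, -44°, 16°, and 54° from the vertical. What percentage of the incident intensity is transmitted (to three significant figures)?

≈ 0.781%

I₁ = 15.4 mW/cm² · cos²(22°) = 13.24 mW/cm².
I₂ = I₁ · cos²(76°) = 13.24 · 0.05853 = 0.7748 mW/cm².
I₃ = I₂ · cos²(60°) = 0.7748 · 0.25 = 0.1937 mW/cm².
I₄ = I₃ · cos²(38°) = 0.1937 · 0.621 = 0.1203 mW/cm².
That is 0.7811% of the incident intensity.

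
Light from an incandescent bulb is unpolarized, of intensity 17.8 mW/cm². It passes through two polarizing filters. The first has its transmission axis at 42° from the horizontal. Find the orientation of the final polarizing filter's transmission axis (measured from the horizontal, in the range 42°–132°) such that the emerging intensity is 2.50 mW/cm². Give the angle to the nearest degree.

Unpolarized light through the first polarizer → I₁ = ½ I₀, now polarized at 42°.
Target fraction: 2.50 / 17.8 mW/cm² = 0.1404 of I₀.
Need I₂/I₀ = 0.1404, so cos²(θ − 42°) = 0.1404 / 0.5 = 0.2809.
θ − 42° = arccos(√0.2809) = 58.0°, giving θ ≈ 42 + 58.0 = 100.0°.

θ ≈ 100°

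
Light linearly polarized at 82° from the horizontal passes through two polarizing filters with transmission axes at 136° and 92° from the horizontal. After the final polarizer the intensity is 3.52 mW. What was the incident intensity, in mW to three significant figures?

By Malus's law, I₁ = I₀ cos²(136° − 82°) = I₀ cos²(54°) = 0.3455 I₀.
I₂ = I₁ cos²(92° − 136°) = 0.3455 I₀ · cos²(44°) = 0.1788 I₀.
So 3.52 mW = 0.1788 I₀, giving I₀ = 3.52/0.1788 = 19.69 mW.

I₀ ≈ 19.7 mW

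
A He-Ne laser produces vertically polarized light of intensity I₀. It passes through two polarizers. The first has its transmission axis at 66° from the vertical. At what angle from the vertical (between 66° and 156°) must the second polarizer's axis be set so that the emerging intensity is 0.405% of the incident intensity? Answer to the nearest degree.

θ ≈ 147°

I₁ = I₀ cos²(66° − 0°) = I₀ cos²(66°) = 0.1654 I₀.
Need I₂/I₀ = 0.00405, so cos²(θ − 66°) = 0.00405 / 0.1654 = 0.02448.
θ − 66° = arccos(√0.02448) = 81.0°, giving θ ≈ 66 + 81.0 = 147.0°.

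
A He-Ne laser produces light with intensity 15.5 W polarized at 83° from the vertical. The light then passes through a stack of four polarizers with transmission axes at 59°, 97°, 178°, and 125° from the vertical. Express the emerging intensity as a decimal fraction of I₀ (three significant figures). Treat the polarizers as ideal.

I/I₀ ≈ 0.00459

I₁ = 15.5 W · cos²(24°) = 12.94 W.
I₂ = I₁ · cos²(38°) = 12.94 · 0.621 = 8.033 W.
I₃ = I₂ · cos²(81°) = 8.033 · 0.02447 = 0.1966 W.
I₄ = I₃ · cos²(53°) = 0.1966 · 0.3622 = 0.07119 W.
Transmitted fraction = 0.004593.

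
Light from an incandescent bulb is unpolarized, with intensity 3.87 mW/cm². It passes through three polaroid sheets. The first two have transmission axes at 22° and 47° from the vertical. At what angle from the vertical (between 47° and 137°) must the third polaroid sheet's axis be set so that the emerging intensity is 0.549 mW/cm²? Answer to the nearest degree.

Unpolarized light through the first polarizer → I₁ = ½ I₀, now polarized at 22°.
I₂ = I₁ cos²(47° − 22°) = 0.5 I₀ · cos²(25°) = 0.4107 I₀.
Target fraction: 0.549 / 3.87 mW/cm² = 0.1419 of I₀.
Need I₃/I₀ = 0.1419, so cos²(θ − 47°) = 0.1419 / 0.4107 = 0.3454.
θ − 47° = arccos(√0.3454) = 54.0°, giving θ ≈ 47 + 54.0 = 101.0°.

θ ≈ 101°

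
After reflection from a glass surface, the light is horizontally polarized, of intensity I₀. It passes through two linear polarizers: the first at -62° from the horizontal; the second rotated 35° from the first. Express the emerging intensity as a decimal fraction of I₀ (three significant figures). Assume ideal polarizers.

≈ 0.148 I₀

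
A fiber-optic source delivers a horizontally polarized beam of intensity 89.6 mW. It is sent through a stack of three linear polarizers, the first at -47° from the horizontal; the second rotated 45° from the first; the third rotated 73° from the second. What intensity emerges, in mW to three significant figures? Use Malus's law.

I ≈ 1.78 mW

By Malus's law, I₁ = 89.6 mW · cos²(47°) = 41.67 mW.
I₂ = I₁ · cos²(45°) = 41.67 · 0.5 = 20.84 mW.
I₃ = I₂ · cos²(73°) = 20.84 · 0.08548 = 1.781 mW.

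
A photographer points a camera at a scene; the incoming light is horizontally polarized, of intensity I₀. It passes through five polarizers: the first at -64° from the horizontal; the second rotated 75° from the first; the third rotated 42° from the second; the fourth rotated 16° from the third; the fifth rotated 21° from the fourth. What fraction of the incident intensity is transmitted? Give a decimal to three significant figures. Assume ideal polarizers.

I₁ = I₀ cos²(-64° − 0°) = I₀ cos²(64°) = 0.1922 I₀.
I₂ = I₁ cos²(75°) = 0.1922 · 0.06699 I₀ = 0.01287 I₀.
I₃ = I₂ cos²(42°) = 0.01287 · 0.5523 I₀ = 0.007109 I₀.
I₄ = I₃ cos²(16°) = 0.007109 · 0.924 I₀ = 0.006569 I₀.
I₅ = I₄ cos²(21°) = 0.006569 · 0.8716 I₀ = 0.005725 I₀.
Transmitted fraction = 0.005725.

≈ 0.00573 I₀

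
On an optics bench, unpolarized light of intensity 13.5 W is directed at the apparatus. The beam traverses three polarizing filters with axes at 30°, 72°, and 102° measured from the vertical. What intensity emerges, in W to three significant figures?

I ≈ 2.80 W

Unpolarized light through the first polarizer → I₁ = 13.5 W/2 = 6.75 W, polarized at 30°.
I₂ = I₁ · cos²(42°) = 6.75 · 0.5523 = 3.728 W.
I₃ = I₂ · cos²(30°) = 3.728 · 0.75 = 2.796 W.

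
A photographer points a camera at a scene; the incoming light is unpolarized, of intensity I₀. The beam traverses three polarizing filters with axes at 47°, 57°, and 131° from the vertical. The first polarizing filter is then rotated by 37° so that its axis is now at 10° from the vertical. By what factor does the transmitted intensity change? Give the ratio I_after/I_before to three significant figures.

I_new/I_old ≈ 0.480

Before rotation:
Unpolarized light through the first polarizer → I₁ = ½ I₀, now polarized at 47°.
I₂ = I₁ cos²(57° − 47°) = 0.5 I₀ · cos²(10°) = 0.4849 I₀.
I₃ = I₂ cos²(131° − 57°) = 0.4849 I₀ · cos²(74°) = 0.03684 I₀.
After rotation:
Unpolarized light through the first polarizer → I₁ = ½ I₀, now polarized at 10°.
I₂ = I₁ cos²(57° − 10°) = 0.5 I₀ · cos²(47°) = 0.2326 I₀.
I₃ = I₂ cos²(131° − 57°) = 0.2326 I₀ · cos²(74°) = 0.01767 I₀.
Ratio = 0.01767 / 0.03684 = 0.4796.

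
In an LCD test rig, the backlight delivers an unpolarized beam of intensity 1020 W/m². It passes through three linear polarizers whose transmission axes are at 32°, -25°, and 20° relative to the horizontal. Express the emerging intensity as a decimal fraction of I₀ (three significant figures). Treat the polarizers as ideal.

Unpolarized light through the first polarizer → I₁ = 1020 W/m²/2 = 510 W/m², polarized at 32°.
I₂ = I₁ · cos²(57°) = 510 · 0.2966 = 151.3 W/m².
I₃ = I₂ · cos²(45°) = 151.3 · 0.5 = 75.64 W/m².
Transmitted fraction = 0.07416.

I/I₀ ≈ 0.0742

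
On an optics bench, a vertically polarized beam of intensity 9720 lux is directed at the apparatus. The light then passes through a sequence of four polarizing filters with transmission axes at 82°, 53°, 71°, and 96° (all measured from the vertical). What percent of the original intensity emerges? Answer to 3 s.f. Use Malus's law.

By Malus's law, I₁ = 9720 lux · cos²(82°) = 188.3 lux.
I₂ = I₁ · cos²(29°) = 188.3 · 0.765 = 144 lux.
I₃ = I₂ · cos²(18°) = 144 · 0.9045 = 130.3 lux.
I₄ = I₃ · cos²(25°) = 130.3 · 0.8214 = 107 lux.
That is 1.101% of the incident intensity.

≈ 1.10%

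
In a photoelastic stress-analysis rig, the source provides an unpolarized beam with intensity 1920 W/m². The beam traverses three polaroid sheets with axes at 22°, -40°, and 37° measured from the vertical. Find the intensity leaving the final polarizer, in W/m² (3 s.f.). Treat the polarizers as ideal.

I ≈ 10.7 W/m²

Unpolarized light through the first polarizer → I₁ = 1920 W/m²/2 = 960 W/m², polarized at 22°.
I₂ = I₁ · cos²(62°) = 960 · 0.2204 = 211.6 W/m².
I₃ = I₂ · cos²(77°) = 211.6 · 0.0506 = 10.71 W/m².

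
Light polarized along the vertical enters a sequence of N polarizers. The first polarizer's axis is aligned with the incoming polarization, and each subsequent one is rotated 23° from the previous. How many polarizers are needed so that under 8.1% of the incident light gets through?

N = 17

First polarizer is aligned with the polarization: full transmission.
Each further stage multiplies by cos²(23°) = 0.8473.
After N polarizers: T = 0.8473^(N−1). Require T < 0.081 ⇒ N−1 > ln(0.081)/ln(0.8473) = 15.17, so N−1 ≥ 16 and N = 17.
Check: N=17 gives T = 0.0706 < 0.081; N=16 gives T = 0.08333.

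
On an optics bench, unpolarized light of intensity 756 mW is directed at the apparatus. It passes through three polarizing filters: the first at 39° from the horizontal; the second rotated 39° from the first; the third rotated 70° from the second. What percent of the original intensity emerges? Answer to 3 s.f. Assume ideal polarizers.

≈ 3.53%

Unpolarized light through the first polarizer → I₁ = 756 mW/2 = 378 mW, polarized at 39°.
I₂ = I₁ · cos²(39°) = 378 · 0.604 = 228.3 mW.
I₃ = I₂ · cos²(70°) = 228.3 · 0.117 = 26.71 mW.
That is 3.532% of the incident intensity.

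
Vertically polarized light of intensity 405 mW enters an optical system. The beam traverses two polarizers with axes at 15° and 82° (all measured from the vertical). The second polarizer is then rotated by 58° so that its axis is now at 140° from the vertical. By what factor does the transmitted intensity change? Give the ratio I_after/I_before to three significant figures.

I_new/I_old ≈ 2.15

Before rotation:
I₁ = I₀ cos²(15° − 0°) = I₀ cos²(15°) = 0.933 I₀.
I₂ = I₁ cos²(82° − 15°) = 0.933 I₀ · cos²(67°) = 0.1424 I₀.
After rotation:
I₁ = I₀ cos²(15° − 0°) = I₀ cos²(15°) = 0.933 I₀.
Angle between axes 1 and 2: 55°. I₂ = 0.933 I₀ · cos²(55°) = 0.307 I₀.
Ratio = 0.307 / 0.1424 = 2.155.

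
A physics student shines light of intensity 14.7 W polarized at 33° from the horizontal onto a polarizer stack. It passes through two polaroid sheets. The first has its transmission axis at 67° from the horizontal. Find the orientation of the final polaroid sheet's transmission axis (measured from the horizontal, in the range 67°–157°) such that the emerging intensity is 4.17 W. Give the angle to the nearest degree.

By Malus's law, I₁ = I₀ cos²(67° − 33°) = I₀ cos²(34°) = 0.6873 I₀.
Target fraction: 4.17 / 14.7 W = 0.2837 of I₀.
Need I₂/I₀ = 0.2837, so cos²(θ − 67°) = 0.2837 / 0.6873 = 0.4127.
θ − 67° = arccos(√0.4127) = 50.0°, giving θ ≈ 67 + 50.0 = 117.0°.

θ ≈ 117°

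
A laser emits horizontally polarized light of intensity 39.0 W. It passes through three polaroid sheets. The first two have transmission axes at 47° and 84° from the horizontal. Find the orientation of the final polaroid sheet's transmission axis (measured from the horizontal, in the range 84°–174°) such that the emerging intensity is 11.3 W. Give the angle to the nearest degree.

θ ≈ 93°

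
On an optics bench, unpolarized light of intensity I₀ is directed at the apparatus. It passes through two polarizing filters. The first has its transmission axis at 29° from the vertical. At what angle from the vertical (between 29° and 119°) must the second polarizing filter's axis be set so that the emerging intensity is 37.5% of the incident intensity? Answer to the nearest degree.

Unpolarized light through the first polarizer → I₁ = ½ I₀, now polarized at 29°.
Need I₂/I₀ = 0.375, so cos²(θ − 29°) = 0.375 / 0.5 = 0.75.
θ − 29° = arccos(√0.75) = 30.0°, giving θ ≈ 29 + 30.0 = 59.0°.

θ ≈ 59°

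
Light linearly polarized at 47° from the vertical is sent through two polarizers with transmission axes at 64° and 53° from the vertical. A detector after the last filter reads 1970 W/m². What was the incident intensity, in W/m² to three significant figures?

I₁ = I₀ cos²(64° − 47°) = I₀ cos²(17°) = 0.9145 I₀.
I₂ = I₁ cos²(53° − 64°) = 0.9145 I₀ · cos²(11°) = 0.8812 I₀.
So 1970 W/m² = 0.8812 I₀, giving I₀ = 1970/0.8812 = 2236 W/m².

I₀ ≈ 2240 W/m²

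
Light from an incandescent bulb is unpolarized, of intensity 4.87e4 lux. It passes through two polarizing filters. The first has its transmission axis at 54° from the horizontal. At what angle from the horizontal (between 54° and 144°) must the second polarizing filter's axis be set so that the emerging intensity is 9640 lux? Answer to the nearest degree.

θ ≈ 105°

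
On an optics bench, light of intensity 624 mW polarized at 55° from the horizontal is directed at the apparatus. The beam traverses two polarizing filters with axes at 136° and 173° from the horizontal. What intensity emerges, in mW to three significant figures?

I ≈ 9.74 mW

I₁ = 624 mW · cos²(81°) = 15.27 mW.
I₂ = I₁ · cos²(37°) = 15.27 · 0.6378 = 9.74 mW.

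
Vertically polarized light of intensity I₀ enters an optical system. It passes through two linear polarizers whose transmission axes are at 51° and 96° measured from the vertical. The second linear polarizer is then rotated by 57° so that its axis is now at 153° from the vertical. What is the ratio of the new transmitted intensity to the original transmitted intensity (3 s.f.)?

I_new/I_old ≈ 0.0865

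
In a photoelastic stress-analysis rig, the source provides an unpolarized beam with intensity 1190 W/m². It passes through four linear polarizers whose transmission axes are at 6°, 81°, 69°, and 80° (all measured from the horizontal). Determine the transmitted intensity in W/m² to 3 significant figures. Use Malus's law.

Unpolarized light through the first polarizer → I₁ = 1190 W/m²/2 = 595 W/m², polarized at 6°.
I₂ = I₁ · cos²(75°) = 595 · 0.06699 = 39.86 W/m².
I₃ = I₂ · cos²(12°) = 39.86 · 0.9568 = 38.13 W/m².
I₄ = I₃ · cos²(11°) = 38.13 · 0.9636 = 36.75 W/m².

I ≈ 36.7 W/m²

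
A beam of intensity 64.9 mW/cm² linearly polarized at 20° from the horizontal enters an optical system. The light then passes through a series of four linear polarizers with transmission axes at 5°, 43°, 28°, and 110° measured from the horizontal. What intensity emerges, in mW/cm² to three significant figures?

I₁ = 64.9 mW/cm² · cos²(15°) = 60.55 mW/cm².
I₂ = I₁ · cos²(38°) = 60.55 · 0.621 = 37.6 mW/cm².
I₃ = I₂ · cos²(15°) = 37.6 · 0.933 = 35.08 mW/cm².
I₄ = I₃ · cos²(82°) = 35.08 · 0.01937 = 0.6795 mW/cm².

I ≈ 0.680 mW/cm²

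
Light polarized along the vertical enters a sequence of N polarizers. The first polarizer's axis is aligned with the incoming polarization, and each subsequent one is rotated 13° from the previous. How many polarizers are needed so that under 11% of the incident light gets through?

N = 44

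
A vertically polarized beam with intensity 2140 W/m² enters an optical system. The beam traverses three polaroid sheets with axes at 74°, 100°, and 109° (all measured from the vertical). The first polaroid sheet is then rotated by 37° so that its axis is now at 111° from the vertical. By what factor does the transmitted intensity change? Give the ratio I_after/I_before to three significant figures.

I_new/I_old ≈ 2.02

Before rotation:
By Malus's law, I₁ = I₀ cos²(74° − 0°) = I₀ cos²(74°) = 0.07598 I₀.
I₂ = I₁ cos²(100° − 74°) = 0.07598 I₀ · cos²(26°) = 0.06138 I₀.
I₃ = I₂ cos²(109° − 100°) = 0.06138 I₀ · cos²(9°) = 0.05987 I₀.
After rotation:
I₁ = I₀ cos²(111° − 0°) = I₀ cos²(69°) = 0.1284 I₀.
I₂ = I₁ cos²(100° − 111°) = 0.1284 I₀ · cos²(11°) = 0.1238 I₀.
I₃ = I₂ cos²(109° − 100°) = 0.1238 I₀ · cos²(9°) = 0.1207 I₀.
Ratio = 0.1207 / 0.05987 = 2.016.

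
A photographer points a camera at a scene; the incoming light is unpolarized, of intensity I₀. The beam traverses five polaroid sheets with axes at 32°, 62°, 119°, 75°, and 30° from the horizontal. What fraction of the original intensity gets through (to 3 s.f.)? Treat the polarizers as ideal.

Unpolarized light through the first polarizer → I₁ = ½ I₀, now polarized at 32°.
I₂ = I₁ cos²(62° − 32°) = 0.5 I₀ · cos²(30°) = 0.375 I₀.
I₃ = I₂ cos²(119° − 62°) = 0.375 I₀ · cos²(57°) = 0.1112 I₀.
I₄ = I₃ cos²(75° − 119°) = 0.1112 I₀ · cos²(44°) = 0.05756 I₀.
I₅ = I₄ cos²(30° − 75°) = 0.05756 I₀ · cos²(45°) = 0.02878 I₀.
Transmitted fraction = 0.02878.

≈ 0.0288 I₀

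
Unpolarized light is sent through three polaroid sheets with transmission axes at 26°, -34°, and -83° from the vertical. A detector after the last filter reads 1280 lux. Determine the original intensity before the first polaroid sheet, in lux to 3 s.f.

I₀ ≈ 2.38e4 lux

Unpolarized light through the first polarizer → I₁ = ½ I₀, now polarized at 26°.
I₂ = I₁ cos²(-34° − 26°) = 0.5 I₀ · cos²(60°) = 0.125 I₀.
I₃ = I₂ cos²(-83° + 34°) = 0.125 I₀ · cos²(49°) = 0.0538 I₀.
So 1280 lux = 0.0538 I₀, giving I₀ = 1280/0.0538 = 2.379e+04 lux.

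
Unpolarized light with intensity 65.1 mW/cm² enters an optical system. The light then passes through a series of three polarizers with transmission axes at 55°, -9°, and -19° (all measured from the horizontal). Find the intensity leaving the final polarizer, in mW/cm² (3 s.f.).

Unpolarized light through the first polarizer → I₁ = 65.1 mW/cm²/2 = 32.55 mW/cm², polarized at 55°.
I₂ = I₁ · cos²(64°) = 32.55 · 0.1922 = 6.255 mW/cm².
I₃ = I₂ · cos²(10°) = 6.255 · 0.9698 = 6.066 mW/cm².

I ≈ 6.07 mW/cm²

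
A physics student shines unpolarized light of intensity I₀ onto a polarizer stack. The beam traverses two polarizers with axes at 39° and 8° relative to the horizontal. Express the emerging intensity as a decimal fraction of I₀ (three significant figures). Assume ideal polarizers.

Unpolarized light through the first polarizer → I₁ = ½ I₀, now polarized at 39°.
I₂ = I₁ cos²(8° − 39°) = 0.5 I₀ · cos²(31°) = 0.3674 I₀.
Transmitted fraction = 0.3674.

≈ 0.367 I₀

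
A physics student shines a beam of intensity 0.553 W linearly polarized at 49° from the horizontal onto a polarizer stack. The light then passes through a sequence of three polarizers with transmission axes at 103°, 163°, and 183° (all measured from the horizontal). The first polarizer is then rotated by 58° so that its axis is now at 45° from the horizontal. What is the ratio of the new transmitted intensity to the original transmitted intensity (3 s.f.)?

I_new/I_old ≈ 2.54

Before rotation:
I₁ = I₀ cos²(103° − 49°) = I₀ cos²(54°) = 0.3455 I₀.
I₂ = I₁ cos²(163° − 103°) = 0.3455 I₀ · cos²(60°) = 0.08637 I₀.
I₃ = I₂ cos²(183° − 163°) = 0.08637 I₀ · cos²(20°) = 0.07627 I₀.
After rotation:
I₁ = I₀ cos²(45° − 49°) = I₀ cos²(4°) = 0.9951 I₀.
Angle between axes 1 and 2: 62°. I₂ = 0.9951 I₀ · cos²(62°) = 0.2193 I₀.
I₃ = I₂ cos²(183° − 163°) = 0.2193 I₀ · cos²(20°) = 0.1937 I₀.
Ratio = 0.1937 / 0.07627 = 2.539.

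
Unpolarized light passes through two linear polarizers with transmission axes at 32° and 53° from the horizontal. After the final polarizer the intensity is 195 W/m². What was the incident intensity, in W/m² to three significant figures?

I₀ ≈ 447 W/m²

Unpolarized light through the first polarizer → I₁ = ½ I₀, now polarized at 32°.
I₂ = I₁ cos²(53° − 32°) = 0.5 I₀ · cos²(21°) = 0.4358 I₀.
So 195 W/m² = 0.4358 I₀, giving I₀ = 195/0.4358 = 447.5 W/m².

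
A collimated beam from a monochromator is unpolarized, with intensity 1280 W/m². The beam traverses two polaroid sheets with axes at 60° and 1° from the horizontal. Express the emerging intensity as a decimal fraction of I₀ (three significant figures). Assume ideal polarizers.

I/I₀ ≈ 0.133

Unpolarized light through the first polarizer → I₁ = 1280 W/m²/2 = 640 W/m², polarized at 60°.
I₂ = I₁ · cos²(59°) = 640 · 0.2653 = 169.8 W/m².
Transmitted fraction = 0.1326.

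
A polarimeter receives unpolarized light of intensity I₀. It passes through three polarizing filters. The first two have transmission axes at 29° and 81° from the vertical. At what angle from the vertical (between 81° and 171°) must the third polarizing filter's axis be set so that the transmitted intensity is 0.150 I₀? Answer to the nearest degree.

θ ≈ 108°

Unpolarized light through the first polarizer → I₁ = ½ I₀, now polarized at 29°.
I₂ = I₁ cos²(81° − 29°) = 0.5 I₀ · cos²(52°) = 0.1895 I₀.
Need I₃/I₀ = 0.15, so cos²(θ − 81°) = 0.15 / 0.1895 = 0.7915.
θ − 81° = arccos(√0.7915) = 27.2°, giving θ ≈ 81 + 27.2 = 108.2°.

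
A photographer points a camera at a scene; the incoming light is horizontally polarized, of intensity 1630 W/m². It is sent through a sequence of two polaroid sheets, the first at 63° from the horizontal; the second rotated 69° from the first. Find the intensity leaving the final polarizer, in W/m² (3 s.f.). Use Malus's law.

I ≈ 43.1 W/m²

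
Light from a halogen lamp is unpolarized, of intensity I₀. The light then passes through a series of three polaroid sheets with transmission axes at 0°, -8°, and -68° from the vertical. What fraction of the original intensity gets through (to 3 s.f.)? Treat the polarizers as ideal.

Unpolarized light through the first polarizer → I₁ = ½ I₀, now polarized at 0°.
I₂ = I₁ cos²(-8° − 0°) = 0.5 I₀ · cos²(8°) = 0.4903 I₀.
I₃ = I₂ cos²(-68° + 8°) = 0.4903 I₀ · cos²(60°) = 0.1226 I₀.
Transmitted fraction = 0.1226.

≈ 0.123 I₀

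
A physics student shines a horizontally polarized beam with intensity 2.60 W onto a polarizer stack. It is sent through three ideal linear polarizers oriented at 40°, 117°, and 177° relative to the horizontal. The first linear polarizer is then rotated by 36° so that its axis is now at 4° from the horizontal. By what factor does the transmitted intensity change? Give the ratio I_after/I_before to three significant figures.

Before rotation:
By Malus's law, I₁ = I₀ cos²(40° − 0°) = I₀ cos²(40°) = 0.5868 I₀.
I₂ = I₁ cos²(117° − 40°) = 0.5868 I₀ · cos²(77°) = 0.0297 I₀.
I₃ = I₂ cos²(177° − 117°) = 0.0297 I₀ · cos²(60°) = 0.007424 I₀.
After rotation:
I₁ = I₀ cos²(4° − 0°) = I₀ cos²(4°) = 0.9951 I₀.
Angle between axes 1 and 2: 67°. I₂ = 0.9951 I₀ · cos²(67°) = 0.1519 I₀.
I₃ = I₂ cos²(177° − 117°) = 0.1519 I₀ · cos²(60°) = 0.03798 I₀.
Ratio = 0.03798 / 0.007424 = 5.116.

I_new/I_old ≈ 5.12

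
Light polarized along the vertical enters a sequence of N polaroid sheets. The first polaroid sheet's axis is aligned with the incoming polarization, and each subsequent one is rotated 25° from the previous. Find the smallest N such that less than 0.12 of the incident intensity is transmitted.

First polarizer is aligned with the polarization: full transmission.
Each further stage multiplies by cos²(25°) = 0.8214.
After N polarizers: T = 0.8214^(N−1). Require T < 0.12 ⇒ N−1 > ln(0.12)/ln(0.8214) = 10.78, so N−1 ≥ 11 and N = 12.
Check: N=12 gives T = 0.1148 < 0.12; N=11 gives T = 0.1398.

N = 12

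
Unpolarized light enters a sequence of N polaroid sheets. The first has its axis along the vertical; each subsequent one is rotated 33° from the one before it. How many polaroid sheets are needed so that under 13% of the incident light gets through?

First polarizer halves the unpolarized light: factor 1/2.
Each further stage multiplies by cos²(33°) = 0.7034.
After N polarizers: T = 0.5·0.7034^(N−1). Require T < 0.13 ⇒ N−1 > ln(0.13/0.5)/ln(0.7034) = 3.83, so N−1 ≥ 4 and N = 5.
Check: N=5 gives T = 0.1224 < 0.13; N=4 gives T = 0.174.

N = 5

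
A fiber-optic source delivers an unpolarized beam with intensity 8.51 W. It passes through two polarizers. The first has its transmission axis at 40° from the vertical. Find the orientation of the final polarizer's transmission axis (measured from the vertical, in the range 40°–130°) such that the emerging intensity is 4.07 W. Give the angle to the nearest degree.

θ ≈ 52°

Unpolarized light through the first polarizer → I₁ = ½ I₀, now polarized at 40°.
Target fraction: 4.07 / 8.51 W = 0.4783 of I₀.
Need I₂/I₀ = 0.4783, so cos²(θ − 40°) = 0.4783 / 0.5 = 0.9565.
θ − 40° = arccos(√0.9565) = 12.0°, giving θ ≈ 40 + 12.0 = 52.0°.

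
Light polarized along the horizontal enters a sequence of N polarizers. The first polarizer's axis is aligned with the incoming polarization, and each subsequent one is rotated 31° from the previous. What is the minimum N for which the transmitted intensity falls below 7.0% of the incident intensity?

N = 10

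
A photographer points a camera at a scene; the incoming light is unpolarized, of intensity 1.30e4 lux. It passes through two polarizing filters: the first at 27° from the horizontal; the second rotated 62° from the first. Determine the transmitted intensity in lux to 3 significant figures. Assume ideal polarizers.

I ≈ 1430 lux

Unpolarized light through the first polarizer → I₁ = 1.30e4 lux/2 = 6500 lux, polarized at 27°.
I₂ = I₁ · cos²(62°) = 6500 · 0.2204 = 1433 lux.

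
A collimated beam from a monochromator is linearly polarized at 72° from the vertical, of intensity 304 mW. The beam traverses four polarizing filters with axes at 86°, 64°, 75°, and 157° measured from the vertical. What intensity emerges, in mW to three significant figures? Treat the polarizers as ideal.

I ≈ 4.59 mW

By Malus's law, I₁ = 304 mW · cos²(14°) = 286.2 mW.
I₂ = I₁ · cos²(22°) = 286.2 · 0.8597 = 246 mW.
I₃ = I₂ · cos²(11°) = 246 · 0.9636 = 237.1 mW.
I₄ = I₃ · cos²(82°) = 237.1 · 0.01937 = 4.592 mW.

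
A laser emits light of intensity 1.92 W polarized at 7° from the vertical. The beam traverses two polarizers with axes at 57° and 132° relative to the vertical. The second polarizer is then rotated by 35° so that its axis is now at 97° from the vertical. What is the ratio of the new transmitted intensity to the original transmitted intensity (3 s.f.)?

Before rotation:
I₁ = I₀ cos²(57° − 7°) = I₀ cos²(50°) = 0.4132 I₀.
I₂ = I₁ cos²(132° − 57°) = 0.4132 I₀ · cos²(75°) = 0.02768 I₀.
After rotation:
I₁ = I₀ cos²(57° − 7°) = I₀ cos²(50°) = 0.4132 I₀.
I₂ = I₁ cos²(97° − 57°) = 0.4132 I₀ · cos²(40°) = 0.2425 I₀.
Ratio = 0.2425 / 0.02768 = 8.76.

I_new/I_old ≈ 8.76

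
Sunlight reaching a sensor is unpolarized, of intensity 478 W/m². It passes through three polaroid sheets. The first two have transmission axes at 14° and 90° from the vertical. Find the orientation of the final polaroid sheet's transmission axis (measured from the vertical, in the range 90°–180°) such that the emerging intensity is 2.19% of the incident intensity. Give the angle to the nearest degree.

Unpolarized light through the first polarizer → I₁ = ½ I₀, now polarized at 14°.
I₂ = I₁ cos²(90° − 14°) = 0.5 I₀ · cos²(76°) = 0.02926 I₀.
Need I₃/I₀ = 0.0219, so cos²(θ − 90°) = 0.0219 / 0.02926 = 0.7484.
θ − 90° = arccos(√0.7484) = 30.1°, giving θ ≈ 90 + 30.1 = 120.1°.

θ ≈ 120°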